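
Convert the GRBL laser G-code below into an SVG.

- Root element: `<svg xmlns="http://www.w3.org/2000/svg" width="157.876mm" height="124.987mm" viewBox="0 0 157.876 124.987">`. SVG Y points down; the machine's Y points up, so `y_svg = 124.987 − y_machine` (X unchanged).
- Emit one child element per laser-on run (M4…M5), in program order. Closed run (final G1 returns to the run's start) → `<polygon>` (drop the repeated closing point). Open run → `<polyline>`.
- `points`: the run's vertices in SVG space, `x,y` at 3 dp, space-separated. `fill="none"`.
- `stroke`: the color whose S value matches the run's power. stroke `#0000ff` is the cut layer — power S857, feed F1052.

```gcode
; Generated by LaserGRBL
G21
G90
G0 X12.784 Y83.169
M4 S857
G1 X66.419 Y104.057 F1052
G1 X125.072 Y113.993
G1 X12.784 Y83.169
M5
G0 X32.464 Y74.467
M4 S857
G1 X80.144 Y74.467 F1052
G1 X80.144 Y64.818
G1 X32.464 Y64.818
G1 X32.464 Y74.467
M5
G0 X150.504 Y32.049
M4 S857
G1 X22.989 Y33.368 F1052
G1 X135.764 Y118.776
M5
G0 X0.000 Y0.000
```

<svg xmlns="http://www.w3.org/2000/svg" width="157.876mm" height="124.987mm" viewBox="0 0 157.876 124.987">
  <polygon points="12.784,41.818 66.419,20.930 125.072,10.994" fill="none" stroke="#0000ff"/>
  <polygon points="32.464,50.520 80.144,50.520 80.144,60.169 32.464,60.169" fill="none" stroke="#0000ff"/>
  <polyline points="150.504,92.938 22.989,91.619 135.764,6.211" fill="none" stroke="#0000ff"/>
</svg>

Machine Y-up, SVG Y-down with viewBox height 124.987, so y_svg = 124.987 − y_machine; X carries over. Every run uses S857, so all elements get stroke `#0000ff` (cut).

Run 1: The run returns to its start, so emit a `<polygon>` with points (Y-flipped): 12.784,41.818 66.419,20.930 125.072,10.994.

Run 2: The run returns to its start, so emit a `<polygon>` with points (Y-flipped): 32.464,50.520 80.144,50.520 80.144,60.169 32.464,60.169.

Run 3: The run is open, so emit a `<polyline>` with points (Y-flipped): 150.504,92.938 22.989,91.619 135.764,6.211.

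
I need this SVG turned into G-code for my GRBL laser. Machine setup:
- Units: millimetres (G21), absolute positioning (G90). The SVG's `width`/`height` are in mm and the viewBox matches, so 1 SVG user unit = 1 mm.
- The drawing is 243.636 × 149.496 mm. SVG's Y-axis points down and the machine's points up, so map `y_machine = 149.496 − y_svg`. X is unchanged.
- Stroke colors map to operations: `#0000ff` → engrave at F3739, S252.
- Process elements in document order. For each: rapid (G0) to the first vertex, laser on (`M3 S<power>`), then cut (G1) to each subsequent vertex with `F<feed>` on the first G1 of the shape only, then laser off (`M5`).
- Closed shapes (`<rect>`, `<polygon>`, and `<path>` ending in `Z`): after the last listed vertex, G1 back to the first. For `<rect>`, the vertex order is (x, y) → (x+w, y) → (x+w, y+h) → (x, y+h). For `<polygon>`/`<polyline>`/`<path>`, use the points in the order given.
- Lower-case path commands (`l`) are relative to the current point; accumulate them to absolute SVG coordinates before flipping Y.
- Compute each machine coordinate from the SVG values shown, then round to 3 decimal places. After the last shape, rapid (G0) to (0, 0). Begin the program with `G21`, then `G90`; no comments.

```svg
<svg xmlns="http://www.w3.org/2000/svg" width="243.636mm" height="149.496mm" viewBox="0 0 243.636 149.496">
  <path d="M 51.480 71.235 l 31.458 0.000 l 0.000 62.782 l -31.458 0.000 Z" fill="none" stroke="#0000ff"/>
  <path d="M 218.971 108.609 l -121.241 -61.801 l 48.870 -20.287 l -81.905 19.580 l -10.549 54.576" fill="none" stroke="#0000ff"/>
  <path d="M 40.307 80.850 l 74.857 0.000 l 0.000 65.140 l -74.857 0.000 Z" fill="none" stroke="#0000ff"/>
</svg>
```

viewBox `0 0 243.636 149.496` with mm width/height → 1 unit = 1 mm. Flip: y_m = 149.496 − y_svg.

**Shape 1** — `<path>` rectangle, stroke `#0000ff` → engrave (S252, F3739). Machine vertices: (51.480,78.261) → (82.938,78.261) → (82.938,15.479) → (51.480,15.479) → (51.480,78.261). Closed: final G1 returns to the first vertex.

**Shape 2** — `<path>` open polyline, stroke `#0000ff` → engrave (S252, F3739). Machine vertices: (218.971,40.887) → (97.730,102.688) → (146.600,122.975) → (64.695,103.395) → (54.146,48.819). Open path.

**Shape 3** — `<path>` rectangle, stroke `#0000ff` → engrave (S252, F3739). Machine vertices: (40.307,68.646) → (115.164,68.646) → (115.164,3.506) → (40.307,3.506) → (40.307,68.646). Closed: final G1 returns to the first vertex.

G21
G90
G0 X51.480 Y78.261
M3 S252
G1 X82.938 Y78.261 F3739
G1 X82.938 Y15.479
G1 X51.480 Y15.479
G1 X51.480 Y78.261
M5
G0 X218.971 Y40.887
M3 S252
G1 X97.730 Y102.688 F3739
G1 X146.600 Y122.975
G1 X64.695 Y103.395
G1 X54.146 Y48.819
M5
G0 X40.307 Y68.646
M3 S252
G1 X115.164 Y68.646 F3739
G1 X115.164 Y3.506
G1 X40.307 Y3.506
G1 X40.307 Y68.646
M5
G0 X0.000 Y0.000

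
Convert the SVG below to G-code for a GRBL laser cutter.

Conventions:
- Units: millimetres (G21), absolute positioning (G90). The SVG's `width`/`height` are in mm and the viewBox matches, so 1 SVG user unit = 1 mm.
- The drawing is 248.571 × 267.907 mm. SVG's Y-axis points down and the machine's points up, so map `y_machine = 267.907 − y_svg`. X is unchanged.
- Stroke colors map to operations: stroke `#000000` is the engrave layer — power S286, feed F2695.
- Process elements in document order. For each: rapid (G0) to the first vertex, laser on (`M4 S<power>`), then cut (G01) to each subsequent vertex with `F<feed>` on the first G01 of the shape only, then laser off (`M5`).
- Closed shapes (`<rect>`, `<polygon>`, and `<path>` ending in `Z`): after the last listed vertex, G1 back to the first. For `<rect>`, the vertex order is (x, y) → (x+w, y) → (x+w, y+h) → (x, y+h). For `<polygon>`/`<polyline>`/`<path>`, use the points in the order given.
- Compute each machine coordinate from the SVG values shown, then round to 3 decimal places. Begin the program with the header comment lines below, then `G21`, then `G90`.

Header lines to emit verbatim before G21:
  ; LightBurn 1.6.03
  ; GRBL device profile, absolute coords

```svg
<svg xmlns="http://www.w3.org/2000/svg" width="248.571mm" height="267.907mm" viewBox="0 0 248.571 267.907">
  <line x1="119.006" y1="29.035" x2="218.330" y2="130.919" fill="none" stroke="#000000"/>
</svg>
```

; LightBurn 1.6.03
; GRBL device profile, absolute coords
G21
G90
G0 X119.006 Y238.872
M4 S286
G01 X218.330 Y136.988 F2695
M5

viewBox `0 0 248.571 267.907` with mm width/height → 1 unit = 1 mm. Flip: y_m = 267.907 − y_svg.

**Shape 1** — `<line>` line segment, stroke `#000000` → engrave (S286, F2695). Machine vertices: (119.006,238.872) → (218.330,136.988). Open path.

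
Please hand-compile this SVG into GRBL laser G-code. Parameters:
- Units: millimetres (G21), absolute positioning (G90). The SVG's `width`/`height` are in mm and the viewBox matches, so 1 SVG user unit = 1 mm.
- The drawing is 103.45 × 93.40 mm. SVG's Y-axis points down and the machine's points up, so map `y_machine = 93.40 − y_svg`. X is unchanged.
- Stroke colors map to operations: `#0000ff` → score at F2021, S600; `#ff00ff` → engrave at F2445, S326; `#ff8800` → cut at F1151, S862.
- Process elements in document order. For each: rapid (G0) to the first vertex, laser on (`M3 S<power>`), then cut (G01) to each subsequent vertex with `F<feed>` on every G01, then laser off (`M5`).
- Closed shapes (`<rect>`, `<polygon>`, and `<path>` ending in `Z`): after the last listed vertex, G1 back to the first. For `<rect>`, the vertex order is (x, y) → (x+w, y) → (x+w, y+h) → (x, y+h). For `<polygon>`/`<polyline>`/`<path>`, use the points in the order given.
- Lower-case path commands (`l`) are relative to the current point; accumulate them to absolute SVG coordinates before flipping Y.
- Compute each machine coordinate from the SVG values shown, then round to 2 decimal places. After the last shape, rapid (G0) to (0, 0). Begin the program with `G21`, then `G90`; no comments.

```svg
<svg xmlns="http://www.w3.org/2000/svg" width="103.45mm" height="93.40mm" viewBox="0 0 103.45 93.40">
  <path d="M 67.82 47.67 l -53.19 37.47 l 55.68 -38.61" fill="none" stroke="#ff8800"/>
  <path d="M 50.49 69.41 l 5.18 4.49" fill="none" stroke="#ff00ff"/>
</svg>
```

G21
G90
G0 X67.82 Y45.73
M3 S862
G01 X14.63 Y8.26 F1151
G01 X70.31 Y46.87 F1151
M5
G0 X50.49 Y23.99
M3 S326
G01 X55.67 Y19.50 F2445
M5
G0 X0.00 Y0.00

Since the viewBox matches the mm dimensions, user units are millimetres directly. The only transform is the Y-flip y_m = 93.40 − y_svg.

Shape 1 is a open polyline drawn with `<path>`. Its stroke #ff8800 means cut at S862, F1151. After flipping Y the toolpath is (67.82,45.73) → (14.63,8.26) → (70.31,46.87).

Shape 2 is a line segment drawn with `<path>`. Its stroke #ff00ff means engrave at S326, F2445. After flipping Y the toolpath is (50.49,23.99) → (55.67,19.50).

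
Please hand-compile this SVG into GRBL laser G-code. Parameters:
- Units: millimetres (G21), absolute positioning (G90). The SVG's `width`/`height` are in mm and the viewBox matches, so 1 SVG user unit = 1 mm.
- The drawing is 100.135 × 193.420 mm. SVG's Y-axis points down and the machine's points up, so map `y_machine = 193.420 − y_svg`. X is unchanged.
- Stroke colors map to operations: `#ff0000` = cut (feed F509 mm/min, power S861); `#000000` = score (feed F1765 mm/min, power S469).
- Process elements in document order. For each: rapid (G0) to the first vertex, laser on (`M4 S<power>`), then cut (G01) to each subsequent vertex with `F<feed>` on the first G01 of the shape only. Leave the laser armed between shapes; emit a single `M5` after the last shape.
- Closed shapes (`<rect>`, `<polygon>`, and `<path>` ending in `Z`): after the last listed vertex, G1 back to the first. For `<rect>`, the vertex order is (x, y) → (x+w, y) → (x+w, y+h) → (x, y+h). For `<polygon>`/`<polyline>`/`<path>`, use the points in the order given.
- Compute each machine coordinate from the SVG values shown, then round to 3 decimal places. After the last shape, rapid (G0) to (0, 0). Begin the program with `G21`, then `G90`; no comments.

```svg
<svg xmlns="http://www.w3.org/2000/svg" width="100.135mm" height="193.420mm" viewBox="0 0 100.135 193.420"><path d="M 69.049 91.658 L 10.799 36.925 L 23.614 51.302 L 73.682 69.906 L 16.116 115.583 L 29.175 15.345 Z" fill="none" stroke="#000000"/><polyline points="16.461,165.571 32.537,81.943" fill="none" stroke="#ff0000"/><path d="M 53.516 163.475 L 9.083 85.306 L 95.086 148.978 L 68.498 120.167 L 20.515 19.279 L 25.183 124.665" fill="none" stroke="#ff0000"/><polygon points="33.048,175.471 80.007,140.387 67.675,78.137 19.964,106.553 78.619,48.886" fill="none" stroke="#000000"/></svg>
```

G21
G90
G0 X69.049 Y101.762
M4 S469
G01 X10.799 Y156.495 F1765
G01 X23.614 Y142.118
G01 X73.682 Y123.514
G01 X16.116 Y77.837
G01 X29.175 Y178.075
G01 X69.049 Y101.762
G0 X16.461 Y27.849
M4 S861
G01 X32.537 Y111.477 F509
G0 X53.516 Y29.945
M4 S861
G01 X9.083 Y108.114 F509
G01 X95.086 Y44.442
G01 X68.498 Y73.253
G01 X20.515 Y174.141
G01 X25.183 Y68.755
G0 X33.048 Y17.949
M4 S469
G01 X80.007 Y53.033 F1765
G01 X67.675 Y115.283
G01 X19.964 Y86.867
G01 X78.619 Y144.534
G01 X33.048 Y17.949
M5
G0 X0.000 Y0.000

1 u = 1 mm; y_m = 193.420 − y.

[1] `<path>` closed polygon, #000000→score S469 F1765: (69.049,101.762) → (10.799,156.495) → (23.614,142.118) → (73.682,123.514) → (16.116,77.837) → (29.175,178.075) → (69.049,101.762) (closed)

[2] `<polyline>` line segment, #ff0000→cut S861 F509: (16.461,27.849) → (32.537,111.477)

[3] `<path>` open polyline, #ff0000→cut S861 F509: (53.516,29.945) → (9.083,108.114) → (95.086,44.442) → (68.498,73.253) → (20.515,174.141) → (25.183,68.755)

[4] `<polygon>` closed polygon, #000000→score S469 F1765: (33.048,17.949) → (80.007,53.033) → (67.675,115.283) → (19.964,86.867) → (78.619,144.534) → (33.048,17.949) (closed)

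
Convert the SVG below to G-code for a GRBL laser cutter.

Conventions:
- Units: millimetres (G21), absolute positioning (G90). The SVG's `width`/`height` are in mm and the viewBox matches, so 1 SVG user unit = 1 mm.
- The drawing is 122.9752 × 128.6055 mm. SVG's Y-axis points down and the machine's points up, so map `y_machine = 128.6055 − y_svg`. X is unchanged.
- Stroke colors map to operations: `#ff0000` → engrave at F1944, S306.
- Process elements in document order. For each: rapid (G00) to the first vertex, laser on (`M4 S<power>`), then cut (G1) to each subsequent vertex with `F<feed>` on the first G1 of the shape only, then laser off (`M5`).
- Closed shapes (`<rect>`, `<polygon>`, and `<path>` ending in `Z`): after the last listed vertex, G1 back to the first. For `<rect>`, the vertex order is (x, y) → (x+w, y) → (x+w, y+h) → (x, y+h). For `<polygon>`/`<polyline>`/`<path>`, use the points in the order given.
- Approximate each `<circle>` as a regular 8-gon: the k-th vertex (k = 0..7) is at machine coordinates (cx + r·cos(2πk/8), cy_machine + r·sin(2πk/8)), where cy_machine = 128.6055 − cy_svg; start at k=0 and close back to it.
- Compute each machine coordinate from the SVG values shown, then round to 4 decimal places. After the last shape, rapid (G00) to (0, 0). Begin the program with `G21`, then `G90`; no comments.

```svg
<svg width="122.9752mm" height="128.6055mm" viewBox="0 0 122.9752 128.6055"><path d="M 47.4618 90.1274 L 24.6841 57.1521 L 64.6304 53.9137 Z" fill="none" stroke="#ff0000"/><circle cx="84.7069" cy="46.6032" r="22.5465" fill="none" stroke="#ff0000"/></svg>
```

Since the viewBox matches the mm dimensions, user units are millimetres directly. The only transform is the Y-flip y_m = 128.6055 − y_svg.

Shape 1 is a regular polygon drawn with `<path>`. Its stroke #ff0000 means engrave at S306, F1944. After flipping Y the toolpath is (47.4618,38.4781) → (24.6841,71.4534) → (64.6304,74.6918) → (47.4618,38.4781), returning to the start.

Shape 2 is a circle drawn with `<circle>`. Its stroke #ff0000 means engrave at S306, F1944. After flipping Y the toolpath is (107.2534,82.0023) → (100.6497,97.9451) → (84.7069,104.5488) → (68.7641,97.9451) → (62.1604,82.0023) → (68.7641,66.0595) → (84.7069,59.4558) → (100.6497,66.0595) → (107.2534,82.0023), returning to the start.

G21
G90
G00 X47.4618 Y38.4781
M4 S306
G1 X24.6841 Y71.4534 F1944
G1 X64.6304 Y74.6918
G1 X47.4618 Y38.4781
M5
G00 X107.2534 Y82.0023
M4 S306
G1 X100.6497 Y97.9451 F1944
G1 X84.7069 Y104.5488
G1 X68.7641 Y97.9451
G1 X62.1604 Y82.0023
G1 X68.7641 Y66.0595
G1 X84.7069 Y59.4558
G1 X100.6497 Y66.0595
G1 X107.2534 Y82.0023
M5
G00 X0.0000 Y0.0000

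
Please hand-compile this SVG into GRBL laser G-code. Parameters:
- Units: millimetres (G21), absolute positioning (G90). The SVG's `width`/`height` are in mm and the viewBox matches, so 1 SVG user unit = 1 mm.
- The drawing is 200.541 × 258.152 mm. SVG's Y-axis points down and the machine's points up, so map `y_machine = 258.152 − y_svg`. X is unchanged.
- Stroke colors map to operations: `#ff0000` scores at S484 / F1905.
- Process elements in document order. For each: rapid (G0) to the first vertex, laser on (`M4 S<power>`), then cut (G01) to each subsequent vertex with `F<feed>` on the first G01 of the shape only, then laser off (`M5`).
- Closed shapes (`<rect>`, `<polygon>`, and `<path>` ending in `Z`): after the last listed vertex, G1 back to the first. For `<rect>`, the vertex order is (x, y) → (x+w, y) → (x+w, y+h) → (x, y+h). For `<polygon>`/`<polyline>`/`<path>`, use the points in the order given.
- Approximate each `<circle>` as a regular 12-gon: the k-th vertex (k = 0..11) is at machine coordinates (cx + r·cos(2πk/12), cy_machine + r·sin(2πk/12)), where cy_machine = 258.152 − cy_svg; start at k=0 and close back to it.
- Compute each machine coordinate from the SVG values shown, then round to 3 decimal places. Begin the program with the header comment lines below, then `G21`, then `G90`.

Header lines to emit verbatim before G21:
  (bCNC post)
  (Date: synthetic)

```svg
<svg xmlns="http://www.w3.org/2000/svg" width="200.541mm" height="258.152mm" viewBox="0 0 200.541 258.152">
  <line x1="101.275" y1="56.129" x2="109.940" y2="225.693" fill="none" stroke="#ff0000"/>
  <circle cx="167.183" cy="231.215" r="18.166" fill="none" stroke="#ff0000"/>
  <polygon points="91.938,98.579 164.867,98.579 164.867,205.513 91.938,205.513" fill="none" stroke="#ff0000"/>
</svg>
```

1 u = 1 mm; y_m = 258.152 − y.

[1] `<line>` line segment, #ff0000→score S484 F1905: (101.275,202.023) → (109.940,32.459)

[2] `<circle>` circle, #ff0000→score S484 F1905: (185.349,26.937) → (182.915,36.020) → (176.266,42.669) → (167.183,45.103) → (158.100,42.669) → (151.451,36.020) → (149.017,26.937) → (151.451,17.854) → (158.100,11.205) → (167.183,8.771) → (176.266,11.205) → (182.915,17.854) → (185.349,26.937) (closed)

[3] `<polygon>` rectangle, #ff0000→score S484 F1905: (91.938,159.573) → (164.867,159.573) → (164.867,52.639) → (91.938,52.639) → (91.938,159.573) (closed)

(bCNC post)
(Date: synthetic)
G21
G90
G0 X101.275 Y202.023
M4 S484
G01 X109.940 Y32.459 F1905
M5
G0 X185.349 Y26.937
M4 S484
G01 X182.915 Y36.020 F1905
G01 X176.266 Y42.669
G01 X167.183 Y45.103
G01 X158.100 Y42.669
G01 X151.451 Y36.020
G01 X149.017 Y26.937
G01 X151.451 Y17.854
G01 X158.100 Y11.205
G01 X167.183 Y8.771
G01 X176.266 Y11.205
G01 X182.915 Y17.854
G01 X185.349 Y26.937
M5
G0 X91.938 Y159.573
M4 S484
G01 X164.867 Y159.573 F1905
G01 X164.867 Y52.639
G01 X91.938 Y52.639
G01 X91.938 Y159.573
M5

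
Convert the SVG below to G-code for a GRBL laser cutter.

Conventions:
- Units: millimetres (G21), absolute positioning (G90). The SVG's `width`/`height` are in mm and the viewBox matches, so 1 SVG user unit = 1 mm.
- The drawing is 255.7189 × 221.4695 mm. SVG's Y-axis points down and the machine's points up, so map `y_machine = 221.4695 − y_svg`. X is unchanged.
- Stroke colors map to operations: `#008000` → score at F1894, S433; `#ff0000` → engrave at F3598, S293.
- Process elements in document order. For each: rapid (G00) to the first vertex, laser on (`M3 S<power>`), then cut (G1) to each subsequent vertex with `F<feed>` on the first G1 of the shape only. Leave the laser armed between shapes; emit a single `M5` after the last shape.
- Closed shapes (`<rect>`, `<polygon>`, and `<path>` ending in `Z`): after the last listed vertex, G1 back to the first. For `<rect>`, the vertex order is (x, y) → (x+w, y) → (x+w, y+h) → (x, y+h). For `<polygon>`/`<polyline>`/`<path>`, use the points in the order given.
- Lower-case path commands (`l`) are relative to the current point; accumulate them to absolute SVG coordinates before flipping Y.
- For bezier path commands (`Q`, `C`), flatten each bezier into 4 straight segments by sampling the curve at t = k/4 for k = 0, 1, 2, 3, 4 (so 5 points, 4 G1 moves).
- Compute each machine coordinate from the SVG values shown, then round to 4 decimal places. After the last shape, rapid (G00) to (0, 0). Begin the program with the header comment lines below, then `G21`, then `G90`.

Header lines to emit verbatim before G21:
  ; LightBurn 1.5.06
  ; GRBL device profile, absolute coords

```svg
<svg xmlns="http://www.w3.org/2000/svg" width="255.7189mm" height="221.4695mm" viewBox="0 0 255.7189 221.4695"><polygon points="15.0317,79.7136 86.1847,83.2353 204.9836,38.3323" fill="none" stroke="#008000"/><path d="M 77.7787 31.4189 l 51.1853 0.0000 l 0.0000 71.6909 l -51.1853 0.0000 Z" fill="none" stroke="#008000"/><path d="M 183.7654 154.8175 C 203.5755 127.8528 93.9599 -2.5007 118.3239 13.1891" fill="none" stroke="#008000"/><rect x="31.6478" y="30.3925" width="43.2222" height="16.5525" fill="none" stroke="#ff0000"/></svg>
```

Since the viewBox matches the mm dimensions, user units are millimetres directly. The only transform is the Y-flip y_m = 221.4695 − y_svg.

Shape 1 is a closed polygon drawn with `<polygon>`. Its stroke #008000 means score at S433, F1894. After flipping Y the toolpath is (15.0317,141.7559) → (86.1847,138.2342) → (204.9836,183.1372) → (15.0317,141.7559), returning to the start.

Shape 2 is a rectangle drawn with `<path>`. Its stroke #008000 means score at S433, F1894. After flipping Y the toolpath is (77.7787,190.0506) → (128.9640,190.0506) → (128.9640,118.3597) → (77.7787,118.3597) → (77.7787,190.0506), returning to the start.

Shape 3 is a cubic bezier drawn with `<path>`. Its stroke #008000 means score at S433, F1894. After flipping Y the toolpath is (183.7654,66.6520) → (178.4714,102.3635) → (149.3369,153.4616) → (121.0564,196.5620) → (118.3239,208.2804).

Shape 4 is a rectangle drawn with `<rect>`. Its stroke #ff0000 means engrave at S293, F3598. After flipping Y the toolpath is (31.6478,191.0770) → (74.8700,191.0770) → (74.8700,174.5245) → (31.6478,174.5245) → (31.6478,191.0770), returning to the start.

; LightBurn 1.5.06
; GRBL device profile, absolute coords
G21
G90
G00 X15.0317 Y141.7559
M3 S433
G1 X86.1847 Y138.2342 F1894
G1 X204.9836 Y183.1372
G1 X15.0317 Y141.7559
G00 X77.7787 Y190.0506
M3 S433
G1 X128.9640 Y190.0506 F1894
G1 X128.9640 Y118.3597
G1 X77.7787 Y118.3597
G1 X77.7787 Y190.0506
G00 X183.7654 Y66.6520
M3 S433
G1 X178.4714 Y102.3635 F1894
G1 X149.3369 Y153.4616
G1 X121.0564 Y196.5620
G1 X118.3239 Y208.2804
G00 X31.6478 Y191.0770
M3 S293
G1 X74.8700 Y191.0770 F3598
G1 X74.8700 Y174.5245
G1 X31.6478 Y174.5245
G1 X31.6478 Y191.0770
M5
G00 X0.0000 Y0.0000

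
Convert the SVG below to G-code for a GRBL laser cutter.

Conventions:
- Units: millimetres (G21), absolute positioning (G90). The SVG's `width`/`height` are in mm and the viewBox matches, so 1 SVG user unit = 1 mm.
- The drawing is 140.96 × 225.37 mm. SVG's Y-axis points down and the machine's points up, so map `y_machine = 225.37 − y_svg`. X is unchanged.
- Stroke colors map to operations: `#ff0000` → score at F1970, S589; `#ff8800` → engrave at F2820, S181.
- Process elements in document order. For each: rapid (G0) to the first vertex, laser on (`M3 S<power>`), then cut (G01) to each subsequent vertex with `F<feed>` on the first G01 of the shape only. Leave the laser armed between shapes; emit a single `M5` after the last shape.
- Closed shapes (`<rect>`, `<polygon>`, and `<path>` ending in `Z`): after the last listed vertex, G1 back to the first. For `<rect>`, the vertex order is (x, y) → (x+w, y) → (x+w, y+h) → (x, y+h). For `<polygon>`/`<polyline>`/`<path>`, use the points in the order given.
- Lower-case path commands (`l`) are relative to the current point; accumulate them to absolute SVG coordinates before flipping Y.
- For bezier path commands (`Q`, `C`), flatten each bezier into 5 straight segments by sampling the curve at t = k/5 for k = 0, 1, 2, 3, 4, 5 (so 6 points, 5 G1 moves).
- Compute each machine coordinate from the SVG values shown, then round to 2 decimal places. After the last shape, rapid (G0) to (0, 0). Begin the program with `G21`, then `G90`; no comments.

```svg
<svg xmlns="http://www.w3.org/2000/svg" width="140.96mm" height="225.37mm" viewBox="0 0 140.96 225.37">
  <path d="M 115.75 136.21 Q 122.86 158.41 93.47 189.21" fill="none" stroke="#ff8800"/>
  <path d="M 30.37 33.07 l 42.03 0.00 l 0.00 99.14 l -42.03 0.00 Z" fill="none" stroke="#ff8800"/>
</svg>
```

G21
G90
G0 X115.75 Y89.16
M3 S181
G01 X117.13 Y79.94 F2820
G01 X115.60 Y70.02
G01 X111.14 Y59.42
G01 X103.77 Y48.14
G01 X93.47 Y36.16
G0 X30.37 Y192.30
M3 S181
G01 X72.40 Y192.30 F2820
G01 X72.40 Y93.16
G01 X30.37 Y93.16
G01 X30.37 Y192.30
M5
G0 X0.00 Y0.00

viewBox `0 0 140.96 225.37` with mm width/height → 1 unit = 1 mm. Flip: y_m = 225.37 − y_svg.

**Shape 1** — `<path>` quadratic bezier, stroke `#ff8800` → engrave (S181, F2820). Control points (SVG): P0=(115.75,136.21), P1=(122.86,158.41), P2=(93.47,189.21); sampled at t=k/5. Machine vertices: (115.75,89.16) → (117.13,79.94) → (115.60,70.02) → (111.14,59.42) → (103.77,48.14) → (93.47,36.16). Open path.

**Shape 2** — `<path>` rectangle, stroke `#ff8800` → engrave (S181, F2820). Machine vertices: (30.37,192.30) → (72.40,192.30) → (72.40,93.16) → (30.37,93.16) → (30.37,192.30). Closed: final G1 returns to the first vertex.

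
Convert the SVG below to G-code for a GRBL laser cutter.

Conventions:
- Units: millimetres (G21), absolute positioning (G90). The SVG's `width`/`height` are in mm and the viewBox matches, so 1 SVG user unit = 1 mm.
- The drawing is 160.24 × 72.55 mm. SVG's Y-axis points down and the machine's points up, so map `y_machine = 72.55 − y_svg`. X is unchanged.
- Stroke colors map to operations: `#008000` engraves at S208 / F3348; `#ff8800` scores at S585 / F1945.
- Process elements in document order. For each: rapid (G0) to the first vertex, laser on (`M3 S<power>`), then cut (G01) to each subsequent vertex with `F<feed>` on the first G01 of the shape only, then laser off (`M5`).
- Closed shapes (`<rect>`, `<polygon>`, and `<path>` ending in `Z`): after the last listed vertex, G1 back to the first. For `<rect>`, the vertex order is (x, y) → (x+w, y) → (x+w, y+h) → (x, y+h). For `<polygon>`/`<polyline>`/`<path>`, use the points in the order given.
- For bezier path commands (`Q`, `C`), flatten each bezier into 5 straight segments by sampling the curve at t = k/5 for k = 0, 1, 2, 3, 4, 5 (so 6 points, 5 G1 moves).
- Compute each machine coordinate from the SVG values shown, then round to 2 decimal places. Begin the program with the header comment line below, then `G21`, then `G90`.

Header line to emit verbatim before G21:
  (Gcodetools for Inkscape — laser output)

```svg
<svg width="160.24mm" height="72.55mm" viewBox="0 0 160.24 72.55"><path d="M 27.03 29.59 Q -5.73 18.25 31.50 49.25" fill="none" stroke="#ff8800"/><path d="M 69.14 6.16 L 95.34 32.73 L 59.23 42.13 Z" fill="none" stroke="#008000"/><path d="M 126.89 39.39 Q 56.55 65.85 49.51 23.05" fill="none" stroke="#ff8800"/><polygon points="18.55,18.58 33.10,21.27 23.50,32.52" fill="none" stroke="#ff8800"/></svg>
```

1 u = 1 mm; y_m = 72.55 − y.

[1] `<path>` quadratic bezier, #ff8800→score S585 F1945: (27.03,42.96) → (16.73,45.80) → (12.02,45.26) → (12.91,41.33) → (19.41,34.01) → (31.50,23.30)

[2] `<path>` regular polygon, #008000→engrave S208 F3348: (69.14,66.39) → (95.34,39.82) → (59.23,30.42) → (69.14,66.39) (closed)

[3] `<path>` quadratic bezier, #ff8800→score S585 F1945: (126.89,33.16) → (101.29,25.35) → (80.75,23.07) → (65.27,26.34) → (54.86,35.15) → (49.51,49.50)

[4] `<polygon>` regular polygon, #ff8800→score S585 F1945: (18.55,53.97) → (33.10,51.28) → (23.50,40.03) → (18.55,53.97) (closed)

(Gcodetools for Inkscape — laser output)
G21
G90
G0 X27.03 Y42.96
M3 S585
G01 X16.73 Y45.80 F1945
G01 X12.02 Y45.26
G01 X12.91 Y41.33
G01 X19.41 Y34.01
G01 X31.50 Y23.30
M5
G0 X69.14 Y66.39
M3 S208
G01 X95.34 Y39.82 F3348
G01 X59.23 Y30.42
G01 X69.14 Y66.39
M5
G0 X126.89 Y33.16
M3 S585
G01 X101.29 Y25.35 F1945
G01 X80.75 Y23.07
G01 X65.27 Y26.34
G01 X54.86 Y35.15
G01 X49.51 Y49.50
M5
G0 X18.55 Y53.97
M3 S585
G01 X33.10 Y51.28 F1945
G01 X23.50 Y40.03
G01 X18.55 Y53.97
M5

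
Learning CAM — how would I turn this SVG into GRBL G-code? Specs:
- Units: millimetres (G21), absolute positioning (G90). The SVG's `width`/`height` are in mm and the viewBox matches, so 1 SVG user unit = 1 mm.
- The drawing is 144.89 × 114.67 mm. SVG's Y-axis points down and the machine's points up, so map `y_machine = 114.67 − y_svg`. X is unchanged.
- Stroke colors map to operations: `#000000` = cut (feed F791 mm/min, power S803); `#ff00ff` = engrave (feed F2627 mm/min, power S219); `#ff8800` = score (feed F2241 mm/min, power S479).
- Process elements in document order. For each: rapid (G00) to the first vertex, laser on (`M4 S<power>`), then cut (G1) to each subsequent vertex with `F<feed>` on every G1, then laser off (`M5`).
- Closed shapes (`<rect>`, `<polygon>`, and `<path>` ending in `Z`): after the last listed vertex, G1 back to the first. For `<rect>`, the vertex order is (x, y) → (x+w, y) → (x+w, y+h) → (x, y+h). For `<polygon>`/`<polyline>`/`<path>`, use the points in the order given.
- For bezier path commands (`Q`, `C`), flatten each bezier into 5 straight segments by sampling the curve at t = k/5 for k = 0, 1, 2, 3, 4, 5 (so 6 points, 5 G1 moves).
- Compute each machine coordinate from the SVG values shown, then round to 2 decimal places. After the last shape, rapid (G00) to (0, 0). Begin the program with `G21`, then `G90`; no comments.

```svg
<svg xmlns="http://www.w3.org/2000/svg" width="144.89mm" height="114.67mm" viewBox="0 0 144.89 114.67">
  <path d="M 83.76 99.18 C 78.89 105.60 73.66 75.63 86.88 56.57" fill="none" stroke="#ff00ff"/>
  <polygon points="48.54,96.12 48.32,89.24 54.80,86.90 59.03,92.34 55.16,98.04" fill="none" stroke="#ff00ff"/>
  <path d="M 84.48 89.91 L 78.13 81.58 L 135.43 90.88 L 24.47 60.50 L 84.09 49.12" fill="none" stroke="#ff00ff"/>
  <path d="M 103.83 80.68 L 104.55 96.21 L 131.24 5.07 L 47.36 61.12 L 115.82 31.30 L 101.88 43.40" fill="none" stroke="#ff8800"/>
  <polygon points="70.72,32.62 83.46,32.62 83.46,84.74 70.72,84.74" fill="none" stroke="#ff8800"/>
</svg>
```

G21
G90
G00 X83.76 Y15.49
M4 S219
G1 X80.95 Y15.63 F2627
G1 X78.95 Y22.23 F2627
G1 X78.67 Y33.02 F2627
G1 X81.01 Y45.73 F2627
G1 X86.88 Y58.10 F2627
M5
G00 X48.54 Y18.55
M4 S219
G1 X48.32 Y25.43 F2627
G1 X54.80 Y27.77 F2627
G1 X59.03 Y22.33 F2627
G1 X55.16 Y16.63 F2627
G1 X48.54 Y18.55 F2627
M5
G00 X84.48 Y24.76
M4 S219
G1 X78.13 Y33.09 F2627
G1 X135.43 Y23.79 F2627
G1 X24.47 Y54.17 F2627
G1 X84.09 Y65.55 F2627
M5
G00 X103.83 Y33.99
M4 S479
G1 X104.55 Y18.46 F2241
G1 X131.24 Y109.60 F2241
G1 X47.36 Y53.55 F2241
G1 X115.82 Y83.37 F2241
G1 X101.88 Y71.27 F2241
M5
G00 X70.72 Y82.05
M4 S479
G1 X83.46 Y82.05 F2241
G1 X83.46 Y29.93 F2241
G1 X70.72 Y29.93 F2241
G1 X70.72 Y82.05 F2241
M5
G00 X0.00 Y0.00

viewBox `0 0 144.89 114.67` with mm width/height → 1 unit = 1 mm. Flip: y_m = 114.67 − y_svg.

**Shape 1** — `<path>` cubic bezier, stroke `#ff00ff` → engrave (S219, F2627). Control points (SVG): P0=(83.76,99.18), P1=(78.89,105.60), P2=(73.66,75.63), P3=(86.88,56.57); sampled at t=k/5. Machine vertices: (83.76,15.49) → (80.95,15.63) → (78.95,22.23) → (78.67,33.02) → (81.01,45.73) → (86.88,58.10). Open path.

**Shape 2** — `<polygon>` regular polygon, stroke `#ff00ff` → engrave (S219, F2627). Machine vertices: (48.54,18.55) → (48.32,25.43) → (54.80,27.77) → (59.03,22.33) → (55.16,16.63) → (48.54,18.55). Closed: final G1 returns to the first vertex.

**Shape 3** — `<path>` open polyline, stroke `#ff00ff` → engrave (S219, F2627). Machine vertices: (84.48,24.76) → (78.13,33.09) → (135.43,23.79) → (24.47,54.17) → (84.09,65.55). Open path.

**Shape 4** — `<path>` open polyline, stroke `#ff8800` → score (S479, F2241). Machine vertices: (103.83,33.99) → (104.55,18.46) → (131.24,109.60) → (47.36,53.55) → (115.82,83.37) → (101.88,71.27). Open path.

**Shape 5** — `<polygon>` rectangle, stroke `#ff8800` → score (S479, F2241). Machine vertices: (70.72,82.05) → (83.46,82.05) → (83.46,29.93) → (70.72,29.93) → (70.72,82.05). Closed: final G1 returns to the first vertex.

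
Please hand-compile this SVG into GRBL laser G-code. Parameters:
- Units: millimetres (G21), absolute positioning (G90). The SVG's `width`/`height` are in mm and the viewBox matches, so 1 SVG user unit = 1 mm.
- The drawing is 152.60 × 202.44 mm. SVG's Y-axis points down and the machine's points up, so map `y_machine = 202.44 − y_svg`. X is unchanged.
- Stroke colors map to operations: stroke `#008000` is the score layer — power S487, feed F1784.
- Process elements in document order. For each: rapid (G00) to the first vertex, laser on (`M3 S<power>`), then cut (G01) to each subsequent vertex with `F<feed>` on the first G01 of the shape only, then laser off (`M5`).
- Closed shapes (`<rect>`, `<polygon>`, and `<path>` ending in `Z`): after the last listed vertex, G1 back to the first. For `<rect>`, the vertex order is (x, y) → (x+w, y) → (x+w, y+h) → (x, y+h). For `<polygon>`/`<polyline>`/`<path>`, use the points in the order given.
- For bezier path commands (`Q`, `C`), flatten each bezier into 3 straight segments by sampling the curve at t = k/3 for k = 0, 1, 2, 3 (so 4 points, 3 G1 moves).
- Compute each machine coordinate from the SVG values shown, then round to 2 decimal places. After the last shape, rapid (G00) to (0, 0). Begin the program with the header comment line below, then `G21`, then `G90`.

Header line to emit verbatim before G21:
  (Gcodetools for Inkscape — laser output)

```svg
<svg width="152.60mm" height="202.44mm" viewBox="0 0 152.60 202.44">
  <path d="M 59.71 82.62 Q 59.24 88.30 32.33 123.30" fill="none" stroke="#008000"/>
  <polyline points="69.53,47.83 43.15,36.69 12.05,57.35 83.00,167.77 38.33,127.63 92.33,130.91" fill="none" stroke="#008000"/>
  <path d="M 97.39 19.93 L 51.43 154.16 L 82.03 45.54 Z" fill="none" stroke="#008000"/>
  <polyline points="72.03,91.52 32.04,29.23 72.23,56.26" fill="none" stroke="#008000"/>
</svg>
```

viewBox `0 0 152.60 202.44` with mm width/height → 1 unit = 1 mm. Flip: y_m = 202.44 − y_svg.

**Shape 1** — `<path>` quadratic bezier, stroke `#008000` → score (S487, F1784). Control points (SVG): P0=(59.71,82.62), P1=(59.24,88.30), P2=(32.33,123.30); sampled at t=k/3. Machine vertices: (59.71,119.82) → (56.46,112.78) → (47.33,99.22) → (32.33,79.14). Open path.

**Shape 2** — `<polyline>` open polyline, stroke `#008000` → score (S487, F1784). Machine vertices: (69.53,154.61) → (43.15,165.75) → (12.05,145.09) → (83.00,34.67) → (38.33,74.81) → (92.33,71.53). Open path.

**Shape 3** — `<path>` closed polygon, stroke `#008000` → score (S487, F1784). Machine vertices: (97.39,182.51) → (51.43,48.28) → (82.03,156.90) → (97.39,182.51). Closed: final G1 returns to the first vertex.

**Shape 4** — `<polyline>` open polyline, stroke `#008000` → score (S487, F1784). Machine vertices: (72.03,110.92) → (32.04,173.21) → (72.23,146.18). Open path.

(Gcodetools for Inkscape — laser output)
G21
G90
G00 X59.71 Y119.82
M3 S487
G01 X56.46 Y112.78 F1784
G01 X47.33 Y99.22
G01 X32.33 Y79.14
M5
G00 X69.53 Y154.61
M3 S487
G01 X43.15 Y165.75 F1784
G01 X12.05 Y145.09
G01 X83.00 Y34.67
G01 X38.33 Y74.81
G01 X92.33 Y71.53
M5
G00 X97.39 Y182.51
M3 S487
G01 X51.43 Y48.28 F1784
G01 X82.03 Y156.90
G01 X97.39 Y182.51
M5
G00 X72.03 Y110.92
M3 S487
G01 X32.04 Y173.21 F1784
G01 X72.23 Y146.18
M5
G00 X0.00 Y0.00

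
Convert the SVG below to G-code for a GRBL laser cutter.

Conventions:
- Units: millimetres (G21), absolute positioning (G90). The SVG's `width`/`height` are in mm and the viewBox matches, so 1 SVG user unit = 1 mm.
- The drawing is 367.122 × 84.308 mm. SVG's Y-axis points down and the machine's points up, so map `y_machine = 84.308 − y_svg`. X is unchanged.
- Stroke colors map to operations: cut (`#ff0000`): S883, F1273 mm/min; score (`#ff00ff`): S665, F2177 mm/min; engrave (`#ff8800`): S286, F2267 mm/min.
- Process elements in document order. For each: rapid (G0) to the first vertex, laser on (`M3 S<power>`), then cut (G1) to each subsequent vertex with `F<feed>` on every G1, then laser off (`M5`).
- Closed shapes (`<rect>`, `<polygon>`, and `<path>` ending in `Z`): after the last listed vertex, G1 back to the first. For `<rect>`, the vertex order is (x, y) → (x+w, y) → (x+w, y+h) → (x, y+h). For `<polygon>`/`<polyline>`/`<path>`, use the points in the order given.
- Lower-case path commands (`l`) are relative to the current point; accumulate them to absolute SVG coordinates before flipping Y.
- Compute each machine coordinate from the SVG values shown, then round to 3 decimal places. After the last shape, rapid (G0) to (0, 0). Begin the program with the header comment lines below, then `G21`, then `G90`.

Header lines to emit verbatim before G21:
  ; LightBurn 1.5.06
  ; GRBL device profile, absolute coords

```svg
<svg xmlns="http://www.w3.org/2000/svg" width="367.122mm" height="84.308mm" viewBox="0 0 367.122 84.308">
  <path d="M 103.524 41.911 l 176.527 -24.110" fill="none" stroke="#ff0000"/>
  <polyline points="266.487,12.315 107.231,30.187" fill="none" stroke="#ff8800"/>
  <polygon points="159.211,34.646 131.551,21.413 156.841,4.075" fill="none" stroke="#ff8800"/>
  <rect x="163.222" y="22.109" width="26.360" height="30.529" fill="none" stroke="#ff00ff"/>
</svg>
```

; LightBurn 1.5.06
; GRBL device profile, absolute coords
G21
G90
G0 X103.524 Y42.397
M3 S883
G1 X280.051 Y66.507 F1273
M5
G0 X266.487 Y71.993
M3 S286
G1 X107.231 Y54.121 F2267
M5
G0 X159.211 Y49.662
M3 S286
G1 X131.551 Y62.895 F2267
G1 X156.841 Y80.233 F2267
G1 X159.211 Y49.662 F2267
M5
G0 X163.222 Y62.199
M3 S665
G1 X189.582 Y62.199 F2177
G1 X189.582 Y31.670 F2177
G1 X163.222 Y31.670 F2177
G1 X163.222 Y62.199 F2177
M5
G0 X0.000 Y0.000

Since the viewBox matches the mm dimensions, user units are millimetres directly. The only transform is the Y-flip y_m = 84.308 − y_svg.

Shape 1 is a line segment drawn with `<path>`. Its stroke #ff0000 means cut at S883, F1273. After flipping Y the toolpath is (103.524,42.397) → (280.051,66.507).

Shape 2 is a line segment drawn with `<polyline>`. Its stroke #ff8800 means engrave at S286, F2267. After flipping Y the toolpath is (266.487,71.993) → (107.231,54.121).

Shape 3 is a regular polygon drawn with `<polygon>`. Its stroke #ff8800 means engrave at S286, F2267. After flipping Y the toolpath is (159.211,49.662) → (131.551,62.895) → (156.841,80.233) → (159.211,49.662), returning to the start.

Shape 4 is a rectangle drawn with `<rect>`. Its stroke #ff00ff means score at S665, F2177. After flipping Y the toolpath is (163.222,62.199) → (189.582,62.199) → (189.582,31.670) → (163.222,31.670) → (163.222,62.199), returning to the start.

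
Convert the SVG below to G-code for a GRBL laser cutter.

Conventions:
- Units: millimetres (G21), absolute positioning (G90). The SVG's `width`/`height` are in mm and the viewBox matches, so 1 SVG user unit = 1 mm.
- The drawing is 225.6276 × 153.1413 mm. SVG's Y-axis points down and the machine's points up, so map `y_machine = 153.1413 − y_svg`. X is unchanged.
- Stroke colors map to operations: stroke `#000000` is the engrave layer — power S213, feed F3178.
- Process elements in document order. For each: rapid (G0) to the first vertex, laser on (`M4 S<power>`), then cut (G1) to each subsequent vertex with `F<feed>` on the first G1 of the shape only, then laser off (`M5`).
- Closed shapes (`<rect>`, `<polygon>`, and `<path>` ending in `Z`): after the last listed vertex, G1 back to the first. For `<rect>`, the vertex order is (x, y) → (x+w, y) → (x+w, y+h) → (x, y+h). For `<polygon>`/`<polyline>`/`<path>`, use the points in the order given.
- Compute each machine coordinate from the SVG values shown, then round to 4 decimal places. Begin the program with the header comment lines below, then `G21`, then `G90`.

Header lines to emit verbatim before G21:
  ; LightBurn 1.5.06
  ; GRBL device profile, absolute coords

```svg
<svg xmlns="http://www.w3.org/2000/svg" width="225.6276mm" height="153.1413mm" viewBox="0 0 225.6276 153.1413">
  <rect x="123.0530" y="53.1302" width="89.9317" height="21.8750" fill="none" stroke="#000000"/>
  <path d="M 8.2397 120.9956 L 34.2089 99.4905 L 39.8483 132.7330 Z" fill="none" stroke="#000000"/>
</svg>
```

Since the viewBox matches the mm dimensions, user units are millimetres directly. The only transform is the Y-flip y_m = 153.1413 − y_svg.

Shape 1 is a rectangle drawn with `<rect>`. Its stroke #000000 means engrave at S213, F3178. After flipping Y the toolpath is (123.0530,100.0111) → (212.9847,100.0111) → (212.9847,78.1361) → (123.0530,78.1361) → (123.0530,100.0111), returning to the start.

Shape 2 is a regular polygon drawn with `<path>`. Its stroke #000000 means engrave at S213, F3178. After flipping Y the toolpath is (8.2397,32.1457) → (34.2089,53.6508) → (39.8483,20.4083) → (8.2397,32.1457), returning to the start.

; LightBurn 1.5.06
; GRBL device profile, absolute coords
G21
G90
G0 X123.0530 Y100.0111
M4 S213
G1 X212.9847 Y100.0111 F3178
G1 X212.9847 Y78.1361
G1 X123.0530 Y78.1361
G1 X123.0530 Y100.0111
M5
G0 X8.2397 Y32.1457
M4 S213
G1 X34.2089 Y53.6508 F3178
G1 X39.8483 Y20.4083
G1 X8.2397 Y32.1457
M5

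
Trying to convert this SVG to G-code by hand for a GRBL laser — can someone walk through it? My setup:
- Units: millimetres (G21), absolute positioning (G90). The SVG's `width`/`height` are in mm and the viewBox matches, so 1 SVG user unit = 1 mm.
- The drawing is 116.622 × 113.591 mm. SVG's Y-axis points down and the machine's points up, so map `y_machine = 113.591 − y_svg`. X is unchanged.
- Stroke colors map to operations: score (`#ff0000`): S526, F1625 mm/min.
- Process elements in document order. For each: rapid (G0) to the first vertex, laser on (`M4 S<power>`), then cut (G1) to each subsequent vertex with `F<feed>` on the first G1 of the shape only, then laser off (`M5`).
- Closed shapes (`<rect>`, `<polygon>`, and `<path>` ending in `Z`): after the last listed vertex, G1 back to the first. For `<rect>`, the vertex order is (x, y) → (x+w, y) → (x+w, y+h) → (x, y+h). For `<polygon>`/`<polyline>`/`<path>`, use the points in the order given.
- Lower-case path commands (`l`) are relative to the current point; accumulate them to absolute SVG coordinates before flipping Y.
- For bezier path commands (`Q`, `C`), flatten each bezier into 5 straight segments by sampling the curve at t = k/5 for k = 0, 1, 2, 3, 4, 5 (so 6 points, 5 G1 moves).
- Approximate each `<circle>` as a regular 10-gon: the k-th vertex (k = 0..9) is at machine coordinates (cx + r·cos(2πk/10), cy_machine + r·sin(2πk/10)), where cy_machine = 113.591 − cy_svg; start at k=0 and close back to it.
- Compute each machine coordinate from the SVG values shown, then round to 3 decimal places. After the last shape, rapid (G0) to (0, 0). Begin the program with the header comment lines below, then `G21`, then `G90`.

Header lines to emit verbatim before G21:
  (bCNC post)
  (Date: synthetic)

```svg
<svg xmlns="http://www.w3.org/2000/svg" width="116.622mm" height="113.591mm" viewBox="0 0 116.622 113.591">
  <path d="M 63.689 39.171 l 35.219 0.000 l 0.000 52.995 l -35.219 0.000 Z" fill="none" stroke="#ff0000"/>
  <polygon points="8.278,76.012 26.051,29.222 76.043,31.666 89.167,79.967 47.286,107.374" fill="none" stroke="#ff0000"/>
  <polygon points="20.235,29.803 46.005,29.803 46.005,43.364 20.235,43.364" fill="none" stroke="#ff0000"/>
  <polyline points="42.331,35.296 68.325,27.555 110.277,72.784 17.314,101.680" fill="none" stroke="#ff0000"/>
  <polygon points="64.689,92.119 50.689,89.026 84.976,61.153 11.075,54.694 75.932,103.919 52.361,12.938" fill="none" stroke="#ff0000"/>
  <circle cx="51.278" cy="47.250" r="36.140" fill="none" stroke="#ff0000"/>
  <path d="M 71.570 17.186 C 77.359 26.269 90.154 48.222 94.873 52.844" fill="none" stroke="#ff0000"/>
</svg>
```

(bCNC post)
(Date: synthetic)
G21
G90
G0 X63.689 Y74.420
M4 S526
G1 X98.908 Y74.420 F1625
G1 X98.908 Y21.425
G1 X63.689 Y21.425
G1 X63.689 Y74.420
M5
G0 X8.278 Y37.579
M4 S526
G1 X26.051 Y84.369 F1625
G1 X76.043 Y81.925
G1 X89.167 Y33.624
G1 X47.286 Y6.217
G1 X8.278 Y37.579
M5
G0 X20.235 Y83.788
M4 S526
G1 X46.005 Y83.788 F1625
G1 X46.005 Y70.227
G1 X20.235 Y70.227
G1 X20.235 Y83.788
M5
G0 X42.331 Y78.295
M4 S526
G1 X68.325 Y86.036 F1625
G1 X110.277 Y40.807
G1 X17.314 Y11.911
M5
G0 X64.689 Y21.472
M4 S526
G1 X50.689 Y24.565 F1625
G1 X84.976 Y52.438
G1 X11.075 Y58.897
G1 X75.932 Y9.672
G1 X52.361 Y100.653
G1 X64.689 Y21.472
M5
G0 X87.418 Y66.341
M4 S526
G1 X80.516 Y87.584 F1625
G1 X62.446 Y100.712
G1 X40.110 Y100.712
G1 X22.040 Y87.584
G1 X15.138 Y66.341
G1 X22.040 Y45.098
G1 X40.110 Y31.970
G1 X62.446 Y31.970
G1 X80.516 Y45.098
G1 X87.418 Y66.341
M5
G0 X71.570 Y96.405
M4 S526
G1 X75.763 Y89.652 F1625
G1 X80.914 Y81.261
G1 X86.299 Y72.679
G1 X91.193 Y65.358
G1 X94.873 Y60.747
M5
G0 X0.000 Y0.000

Since the viewBox matches the mm dimensions, user units are millimetres directly. The only transform is the Y-flip y_m = 113.591 − y_svg.

Shape 1 is a rectangle drawn with `<path>`. Its stroke #ff0000 means score at S526, F1625. After flipping Y the toolpath is (63.689,74.420) → (98.908,74.420) → (98.908,21.425) → (63.689,21.425) → (63.689,74.420), returning to the start.

Shape 2 is a regular polygon drawn with `<polygon>`. Its stroke #ff0000 means score at S526, F1625. After flipping Y the toolpath is (8.278,37.579) → (26.051,84.369) → (76.043,81.925) → (89.167,33.624) → (47.286,6.217) → (8.278,37.579), returning to the start.

Shape 3 is a rectangle drawn with `<polygon>`. Its stroke #ff0000 means score at S526, F1625. After flipping Y the toolpath is (20.235,83.788) → (46.005,83.788) → (46.005,70.227) → (20.235,70.227) → (20.235,83.788), returning to the start.

Shape 4 is a open polyline drawn with `<polyline>`. Its stroke #ff0000 means score at S526, F1625. After flipping Y the toolpath is (42.331,78.295) → (68.325,86.036) → (110.277,40.807) → (17.314,11.911).

Shape 5 is a closed polygon drawn with `<polygon>`. Its stroke #ff0000 means score at S526, F1625. After flipping Y the toolpath is (64.689,21.472) → (50.689,24.565) → (84.976,52.438) → (11.075,58.897) → (75.932,9.672) → (52.361,100.653) → (64.689,21.472), returning to the start.

Shape 6 is a circle drawn with `<circle>`. Its stroke #ff0000 means score at S526, F1625. After flipping Y the toolpath is (87.418,66.341) → (80.516,87.584) → (62.446,100.712) → (40.110,100.712) → (22.040,87.584) → (15.138,66.341) → (22.040,45.098) → (40.110,31.970) → (62.446,31.970) → (80.516,45.098) → (87.418,66.341), returning to the start.

Shape 7 is a cubic bezier drawn with `<path>`. Its stroke #ff0000 means score at S526, F1625. After flipping Y the toolpath is (71.570,96.405) → (75.763,89.652) → (80.914,81.261) → (86.299,72.679) → (91.193,65.358) → (94.873,60.747).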